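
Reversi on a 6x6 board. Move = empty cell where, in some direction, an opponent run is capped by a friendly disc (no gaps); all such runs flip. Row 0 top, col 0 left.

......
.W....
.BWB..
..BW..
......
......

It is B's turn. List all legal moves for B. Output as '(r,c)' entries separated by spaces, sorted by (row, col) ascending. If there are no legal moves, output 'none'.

Answer: (0,1) (1,2) (3,4) (4,3)

Derivation:
(0,0): no bracket -> illegal
(0,1): flips 1 -> legal
(0,2): no bracket -> illegal
(1,0): no bracket -> illegal
(1,2): flips 1 -> legal
(1,3): no bracket -> illegal
(2,0): no bracket -> illegal
(2,4): no bracket -> illegal
(3,1): no bracket -> illegal
(3,4): flips 1 -> legal
(4,2): no bracket -> illegal
(4,3): flips 1 -> legal
(4,4): no bracket -> illegal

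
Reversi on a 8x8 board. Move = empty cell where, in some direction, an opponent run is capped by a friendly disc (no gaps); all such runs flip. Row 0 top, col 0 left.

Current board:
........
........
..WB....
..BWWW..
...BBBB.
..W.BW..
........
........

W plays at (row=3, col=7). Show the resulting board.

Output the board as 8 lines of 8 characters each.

Place W at (3,7); scan 8 dirs for brackets.
Dir NW: first cell '.' (not opp) -> no flip
Dir N: first cell '.' (not opp) -> no flip
Dir NE: edge -> no flip
Dir W: first cell '.' (not opp) -> no flip
Dir E: edge -> no flip
Dir SW: opp run (4,6) capped by W -> flip
Dir S: first cell '.' (not opp) -> no flip
Dir SE: edge -> no flip
All flips: (4,6)

Answer: ........
........
..WB....
..BWWW.W
...BBBW.
..W.BW..
........
........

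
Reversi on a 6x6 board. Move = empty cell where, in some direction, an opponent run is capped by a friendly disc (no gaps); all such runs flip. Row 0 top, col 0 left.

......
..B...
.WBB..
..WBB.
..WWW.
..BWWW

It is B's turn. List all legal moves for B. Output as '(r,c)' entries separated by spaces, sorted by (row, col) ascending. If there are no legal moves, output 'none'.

Answer: (2,0) (3,0) (3,1) (4,1) (5,1)

Derivation:
(1,0): no bracket -> illegal
(1,1): no bracket -> illegal
(2,0): flips 1 -> legal
(3,0): flips 1 -> legal
(3,1): flips 1 -> legal
(3,5): no bracket -> illegal
(4,1): flips 1 -> legal
(4,5): no bracket -> illegal
(5,1): flips 1 -> legal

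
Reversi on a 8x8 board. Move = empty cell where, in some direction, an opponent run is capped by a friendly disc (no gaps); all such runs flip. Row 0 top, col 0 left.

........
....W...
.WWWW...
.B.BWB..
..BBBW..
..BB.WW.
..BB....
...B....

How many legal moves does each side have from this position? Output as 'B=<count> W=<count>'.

-- B to move --
(0,3): no bracket -> illegal
(0,4): flips 3 -> legal
(0,5): no bracket -> illegal
(1,0): no bracket -> illegal
(1,1): flips 2 -> legal
(1,2): no bracket -> illegal
(1,3): flips 3 -> legal
(1,5): flips 1 -> legal
(2,0): no bracket -> illegal
(2,5): flips 1 -> legal
(3,0): no bracket -> illegal
(3,2): no bracket -> illegal
(3,6): no bracket -> illegal
(4,6): flips 1 -> legal
(4,7): no bracket -> illegal
(5,4): no bracket -> illegal
(5,7): no bracket -> illegal
(6,4): no bracket -> illegal
(6,5): flips 2 -> legal
(6,6): flips 1 -> legal
(6,7): no bracket -> illegal
B mobility = 8
-- W to move --
(2,0): no bracket -> illegal
(2,5): flips 1 -> legal
(2,6): no bracket -> illegal
(3,0): no bracket -> illegal
(3,2): flips 1 -> legal
(3,6): flips 1 -> legal
(4,0): flips 1 -> legal
(4,1): flips 4 -> legal
(4,6): flips 1 -> legal
(5,1): flips 2 -> legal
(5,4): flips 1 -> legal
(6,1): flips 2 -> legal
(6,4): no bracket -> illegal
(7,1): no bracket -> illegal
(7,2): no bracket -> illegal
(7,4): no bracket -> illegal
W mobility = 9

Answer: B=8 W=9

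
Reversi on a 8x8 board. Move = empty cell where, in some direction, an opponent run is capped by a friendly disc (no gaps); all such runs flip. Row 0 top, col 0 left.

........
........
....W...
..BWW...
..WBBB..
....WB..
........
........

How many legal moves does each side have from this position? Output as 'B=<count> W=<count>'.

Answer: B=11 W=9

Derivation:
-- B to move --
(1,3): no bracket -> illegal
(1,4): flips 2 -> legal
(1,5): no bracket -> illegal
(2,2): flips 1 -> legal
(2,3): flips 2 -> legal
(2,5): flips 1 -> legal
(3,1): no bracket -> illegal
(3,5): flips 2 -> legal
(4,1): flips 1 -> legal
(5,1): no bracket -> illegal
(5,2): flips 1 -> legal
(5,3): flips 1 -> legal
(6,3): flips 1 -> legal
(6,4): flips 1 -> legal
(6,5): flips 1 -> legal
B mobility = 11
-- W to move --
(2,1): flips 2 -> legal
(2,2): flips 1 -> legal
(2,3): no bracket -> illegal
(3,1): flips 1 -> legal
(3,5): no bracket -> illegal
(3,6): flips 1 -> legal
(4,1): no bracket -> illegal
(4,6): flips 3 -> legal
(5,2): flips 1 -> legal
(5,3): flips 1 -> legal
(5,6): flips 2 -> legal
(6,4): no bracket -> illegal
(6,5): no bracket -> illegal
(6,6): flips 2 -> legal
W mobility = 9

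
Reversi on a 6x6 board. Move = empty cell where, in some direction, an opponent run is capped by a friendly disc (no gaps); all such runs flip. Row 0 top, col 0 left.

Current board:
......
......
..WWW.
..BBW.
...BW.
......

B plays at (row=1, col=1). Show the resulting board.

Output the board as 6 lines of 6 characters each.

Answer: ......
.B....
..BWW.
..BBW.
...BW.
......

Derivation:
Place B at (1,1); scan 8 dirs for brackets.
Dir NW: first cell '.' (not opp) -> no flip
Dir N: first cell '.' (not opp) -> no flip
Dir NE: first cell '.' (not opp) -> no flip
Dir W: first cell '.' (not opp) -> no flip
Dir E: first cell '.' (not opp) -> no flip
Dir SW: first cell '.' (not opp) -> no flip
Dir S: first cell '.' (not opp) -> no flip
Dir SE: opp run (2,2) capped by B -> flip
All flips: (2,2)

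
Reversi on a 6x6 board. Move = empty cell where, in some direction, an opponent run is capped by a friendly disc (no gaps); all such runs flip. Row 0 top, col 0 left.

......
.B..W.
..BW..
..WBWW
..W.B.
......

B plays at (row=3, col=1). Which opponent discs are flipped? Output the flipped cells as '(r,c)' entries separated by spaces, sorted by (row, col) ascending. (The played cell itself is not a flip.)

Dir NW: first cell '.' (not opp) -> no flip
Dir N: first cell '.' (not opp) -> no flip
Dir NE: first cell 'B' (not opp) -> no flip
Dir W: first cell '.' (not opp) -> no flip
Dir E: opp run (3,2) capped by B -> flip
Dir SW: first cell '.' (not opp) -> no flip
Dir S: first cell '.' (not opp) -> no flip
Dir SE: opp run (4,2), next='.' -> no flip

Answer: (3,2)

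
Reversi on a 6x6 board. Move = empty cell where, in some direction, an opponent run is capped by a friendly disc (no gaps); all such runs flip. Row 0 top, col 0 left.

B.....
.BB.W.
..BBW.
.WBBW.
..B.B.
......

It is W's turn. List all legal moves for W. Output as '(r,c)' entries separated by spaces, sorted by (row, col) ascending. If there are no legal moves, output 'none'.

Answer: (0,1) (1,3) (2,1) (4,1) (5,1) (5,3) (5,4)

Derivation:
(0,1): flips 2 -> legal
(0,2): no bracket -> illegal
(0,3): no bracket -> illegal
(1,0): no bracket -> illegal
(1,3): flips 1 -> legal
(2,0): no bracket -> illegal
(2,1): flips 2 -> legal
(3,5): no bracket -> illegal
(4,1): flips 2 -> legal
(4,3): no bracket -> illegal
(4,5): no bracket -> illegal
(5,1): flips 2 -> legal
(5,2): no bracket -> illegal
(5,3): flips 1 -> legal
(5,4): flips 1 -> legal
(5,5): no bracket -> illegal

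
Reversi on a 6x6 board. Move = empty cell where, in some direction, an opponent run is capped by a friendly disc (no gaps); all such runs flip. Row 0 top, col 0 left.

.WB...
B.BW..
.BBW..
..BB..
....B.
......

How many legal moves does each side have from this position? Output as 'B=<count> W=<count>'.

Answer: B=6 W=6

Derivation:
-- B to move --
(0,0): flips 1 -> legal
(0,3): flips 2 -> legal
(0,4): flips 1 -> legal
(1,1): no bracket -> illegal
(1,4): flips 2 -> legal
(2,4): flips 2 -> legal
(3,4): flips 1 -> legal
B mobility = 6
-- W to move --
(0,0): no bracket -> illegal
(0,3): flips 1 -> legal
(1,1): flips 1 -> legal
(2,0): flips 2 -> legal
(2,4): no bracket -> illegal
(3,0): no bracket -> illegal
(3,1): flips 1 -> legal
(3,4): no bracket -> illegal
(3,5): no bracket -> illegal
(4,1): flips 1 -> legal
(4,2): no bracket -> illegal
(4,3): flips 1 -> legal
(4,5): no bracket -> illegal
(5,3): no bracket -> illegal
(5,4): no bracket -> illegal
(5,5): no bracket -> illegal
W mobility = 6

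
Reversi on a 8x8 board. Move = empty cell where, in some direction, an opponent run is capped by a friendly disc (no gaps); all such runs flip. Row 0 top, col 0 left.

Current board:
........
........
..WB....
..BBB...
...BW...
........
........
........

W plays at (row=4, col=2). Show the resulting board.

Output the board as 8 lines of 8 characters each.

Place W at (4,2); scan 8 dirs for brackets.
Dir NW: first cell '.' (not opp) -> no flip
Dir N: opp run (3,2) capped by W -> flip
Dir NE: opp run (3,3), next='.' -> no flip
Dir W: first cell '.' (not opp) -> no flip
Dir E: opp run (4,3) capped by W -> flip
Dir SW: first cell '.' (not opp) -> no flip
Dir S: first cell '.' (not opp) -> no flip
Dir SE: first cell '.' (not opp) -> no flip
All flips: (3,2) (4,3)

Answer: ........
........
..WB....
..WBB...
..WWW...
........
........
........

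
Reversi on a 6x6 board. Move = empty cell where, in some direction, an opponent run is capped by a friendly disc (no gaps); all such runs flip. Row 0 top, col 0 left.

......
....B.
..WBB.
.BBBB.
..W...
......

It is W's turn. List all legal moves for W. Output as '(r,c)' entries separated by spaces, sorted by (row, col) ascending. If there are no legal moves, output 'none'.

Answer: (1,5) (2,0) (2,5) (4,0) (4,4)

Derivation:
(0,3): no bracket -> illegal
(0,4): no bracket -> illegal
(0,5): no bracket -> illegal
(1,2): no bracket -> illegal
(1,3): no bracket -> illegal
(1,5): flips 2 -> legal
(2,0): flips 1 -> legal
(2,1): no bracket -> illegal
(2,5): flips 2 -> legal
(3,0): no bracket -> illegal
(3,5): no bracket -> illegal
(4,0): flips 1 -> legal
(4,1): no bracket -> illegal
(4,3): no bracket -> illegal
(4,4): flips 1 -> legal
(4,5): no bracket -> illegal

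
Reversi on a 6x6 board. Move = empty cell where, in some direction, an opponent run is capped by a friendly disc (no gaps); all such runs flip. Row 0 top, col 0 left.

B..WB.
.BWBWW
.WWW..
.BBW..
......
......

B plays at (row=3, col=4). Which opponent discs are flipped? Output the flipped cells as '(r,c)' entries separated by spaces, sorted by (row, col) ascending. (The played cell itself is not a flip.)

Dir NW: opp run (2,3) (1,2), next='.' -> no flip
Dir N: first cell '.' (not opp) -> no flip
Dir NE: first cell '.' (not opp) -> no flip
Dir W: opp run (3,3) capped by B -> flip
Dir E: first cell '.' (not opp) -> no flip
Dir SW: first cell '.' (not opp) -> no flip
Dir S: first cell '.' (not opp) -> no flip
Dir SE: first cell '.' (not opp) -> no flip

Answer: (3,3)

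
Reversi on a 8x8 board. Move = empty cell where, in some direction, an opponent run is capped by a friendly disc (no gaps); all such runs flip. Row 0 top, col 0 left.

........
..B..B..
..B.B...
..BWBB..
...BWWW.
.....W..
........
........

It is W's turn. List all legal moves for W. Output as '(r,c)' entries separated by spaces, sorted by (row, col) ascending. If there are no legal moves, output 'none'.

(0,1): no bracket -> illegal
(0,2): no bracket -> illegal
(0,3): no bracket -> illegal
(0,4): no bracket -> illegal
(0,5): no bracket -> illegal
(0,6): flips 2 -> legal
(1,1): flips 1 -> legal
(1,3): flips 2 -> legal
(1,4): flips 2 -> legal
(1,6): no bracket -> illegal
(2,1): no bracket -> illegal
(2,3): flips 1 -> legal
(2,5): flips 1 -> legal
(2,6): flips 1 -> legal
(3,1): flips 1 -> legal
(3,6): flips 2 -> legal
(4,1): no bracket -> illegal
(4,2): flips 1 -> legal
(5,2): no bracket -> illegal
(5,3): flips 1 -> legal
(5,4): no bracket -> illegal

Answer: (0,6) (1,1) (1,3) (1,4) (2,3) (2,5) (2,6) (3,1) (3,6) (4,2) (5,3)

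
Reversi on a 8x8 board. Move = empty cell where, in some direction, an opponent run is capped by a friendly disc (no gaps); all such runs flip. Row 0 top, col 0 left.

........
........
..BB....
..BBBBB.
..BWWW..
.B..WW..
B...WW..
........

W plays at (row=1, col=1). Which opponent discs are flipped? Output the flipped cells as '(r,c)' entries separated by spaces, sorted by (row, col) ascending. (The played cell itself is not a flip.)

Answer: (2,2) (3,3)

Derivation:
Dir NW: first cell '.' (not opp) -> no flip
Dir N: first cell '.' (not opp) -> no flip
Dir NE: first cell '.' (not opp) -> no flip
Dir W: first cell '.' (not opp) -> no flip
Dir E: first cell '.' (not opp) -> no flip
Dir SW: first cell '.' (not opp) -> no flip
Dir S: first cell '.' (not opp) -> no flip
Dir SE: opp run (2,2) (3,3) capped by W -> flip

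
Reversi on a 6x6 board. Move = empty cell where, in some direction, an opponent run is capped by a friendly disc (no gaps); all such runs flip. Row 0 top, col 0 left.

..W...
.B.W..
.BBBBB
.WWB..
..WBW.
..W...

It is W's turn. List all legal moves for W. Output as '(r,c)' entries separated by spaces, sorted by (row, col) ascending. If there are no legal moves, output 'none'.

(0,0): flips 3 -> legal
(0,1): flips 2 -> legal
(1,0): flips 1 -> legal
(1,2): flips 1 -> legal
(1,4): flips 1 -> legal
(1,5): flips 2 -> legal
(2,0): flips 1 -> legal
(3,0): no bracket -> illegal
(3,4): flips 2 -> legal
(3,5): flips 1 -> legal
(5,3): flips 3 -> legal
(5,4): flips 1 -> legal

Answer: (0,0) (0,1) (1,0) (1,2) (1,4) (1,5) (2,0) (3,4) (3,5) (5,3) (5,4)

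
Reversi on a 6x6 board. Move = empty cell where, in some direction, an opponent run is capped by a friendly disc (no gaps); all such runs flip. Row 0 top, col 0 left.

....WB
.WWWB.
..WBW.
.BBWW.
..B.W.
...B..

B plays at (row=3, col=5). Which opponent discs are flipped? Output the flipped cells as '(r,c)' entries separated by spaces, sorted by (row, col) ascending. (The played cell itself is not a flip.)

Answer: (3,3) (3,4) (4,4)

Derivation:
Dir NW: opp run (2,4) (1,3), next='.' -> no flip
Dir N: first cell '.' (not opp) -> no flip
Dir NE: edge -> no flip
Dir W: opp run (3,4) (3,3) capped by B -> flip
Dir E: edge -> no flip
Dir SW: opp run (4,4) capped by B -> flip
Dir S: first cell '.' (not opp) -> no flip
Dir SE: edge -> no flip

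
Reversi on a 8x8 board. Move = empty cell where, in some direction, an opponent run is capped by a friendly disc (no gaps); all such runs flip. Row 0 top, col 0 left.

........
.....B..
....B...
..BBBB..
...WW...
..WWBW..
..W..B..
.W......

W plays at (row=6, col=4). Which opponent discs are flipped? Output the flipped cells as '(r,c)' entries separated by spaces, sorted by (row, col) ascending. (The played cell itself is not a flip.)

Answer: (5,4)

Derivation:
Dir NW: first cell 'W' (not opp) -> no flip
Dir N: opp run (5,4) capped by W -> flip
Dir NE: first cell 'W' (not opp) -> no flip
Dir W: first cell '.' (not opp) -> no flip
Dir E: opp run (6,5), next='.' -> no flip
Dir SW: first cell '.' (not opp) -> no flip
Dir S: first cell '.' (not opp) -> no flip
Dir SE: first cell '.' (not opp) -> no flip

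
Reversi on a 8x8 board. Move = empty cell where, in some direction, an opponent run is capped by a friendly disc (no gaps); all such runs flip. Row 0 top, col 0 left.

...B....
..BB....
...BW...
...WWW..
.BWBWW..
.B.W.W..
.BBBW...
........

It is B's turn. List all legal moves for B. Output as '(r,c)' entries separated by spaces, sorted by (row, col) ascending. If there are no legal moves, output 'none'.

Answer: (1,5) (2,5) (2,6) (4,6) (5,6) (6,5)

Derivation:
(1,4): no bracket -> illegal
(1,5): flips 3 -> legal
(2,2): no bracket -> illegal
(2,5): flips 2 -> legal
(2,6): flips 3 -> legal
(3,1): no bracket -> illegal
(3,2): no bracket -> illegal
(3,6): no bracket -> illegal
(4,6): flips 4 -> legal
(5,2): no bracket -> illegal
(5,4): no bracket -> illegal
(5,6): flips 2 -> legal
(6,5): flips 1 -> legal
(6,6): no bracket -> illegal
(7,3): no bracket -> illegal
(7,4): no bracket -> illegal
(7,5): no bracket -> illegal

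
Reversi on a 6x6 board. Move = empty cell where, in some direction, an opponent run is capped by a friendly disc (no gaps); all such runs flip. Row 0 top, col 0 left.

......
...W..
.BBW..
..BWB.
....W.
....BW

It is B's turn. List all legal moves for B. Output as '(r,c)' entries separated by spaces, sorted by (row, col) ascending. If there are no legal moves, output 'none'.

Answer: (0,4) (1,2) (1,4) (2,4)

Derivation:
(0,2): no bracket -> illegal
(0,3): no bracket -> illegal
(0,4): flips 1 -> legal
(1,2): flips 1 -> legal
(1,4): flips 1 -> legal
(2,4): flips 1 -> legal
(3,5): no bracket -> illegal
(4,2): no bracket -> illegal
(4,3): no bracket -> illegal
(4,5): no bracket -> illegal
(5,3): no bracket -> illegal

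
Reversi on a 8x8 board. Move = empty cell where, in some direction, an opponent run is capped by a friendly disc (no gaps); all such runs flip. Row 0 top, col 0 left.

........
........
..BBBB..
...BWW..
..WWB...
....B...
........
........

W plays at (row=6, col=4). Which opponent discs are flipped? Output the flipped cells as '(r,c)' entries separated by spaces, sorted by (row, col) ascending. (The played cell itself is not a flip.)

Dir NW: first cell '.' (not opp) -> no flip
Dir N: opp run (5,4) (4,4) capped by W -> flip
Dir NE: first cell '.' (not opp) -> no flip
Dir W: first cell '.' (not opp) -> no flip
Dir E: first cell '.' (not opp) -> no flip
Dir SW: first cell '.' (not opp) -> no flip
Dir S: first cell '.' (not opp) -> no flip
Dir SE: first cell '.' (not opp) -> no flip

Answer: (4,4) (5,4)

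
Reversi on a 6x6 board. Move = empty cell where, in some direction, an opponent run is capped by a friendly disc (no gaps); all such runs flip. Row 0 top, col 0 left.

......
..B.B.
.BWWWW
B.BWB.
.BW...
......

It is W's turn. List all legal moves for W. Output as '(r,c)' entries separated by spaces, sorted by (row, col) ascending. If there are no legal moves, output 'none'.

(0,1): flips 1 -> legal
(0,2): flips 1 -> legal
(0,3): flips 1 -> legal
(0,4): flips 1 -> legal
(0,5): flips 1 -> legal
(1,0): no bracket -> illegal
(1,1): no bracket -> illegal
(1,3): no bracket -> illegal
(1,5): no bracket -> illegal
(2,0): flips 1 -> legal
(3,1): flips 1 -> legal
(3,5): flips 1 -> legal
(4,0): flips 1 -> legal
(4,3): flips 1 -> legal
(4,4): flips 1 -> legal
(4,5): flips 1 -> legal
(5,0): flips 2 -> legal
(5,1): no bracket -> illegal
(5,2): no bracket -> illegal

Answer: (0,1) (0,2) (0,3) (0,4) (0,5) (2,0) (3,1) (3,5) (4,0) (4,3) (4,4) (4,5) (5,0)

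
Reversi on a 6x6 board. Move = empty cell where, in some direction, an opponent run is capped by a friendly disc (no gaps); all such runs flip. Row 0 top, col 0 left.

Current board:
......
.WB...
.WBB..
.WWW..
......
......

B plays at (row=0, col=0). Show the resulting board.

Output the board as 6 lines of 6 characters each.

Place B at (0,0); scan 8 dirs for brackets.
Dir NW: edge -> no flip
Dir N: edge -> no flip
Dir NE: edge -> no flip
Dir W: edge -> no flip
Dir E: first cell '.' (not opp) -> no flip
Dir SW: edge -> no flip
Dir S: first cell '.' (not opp) -> no flip
Dir SE: opp run (1,1) capped by B -> flip
All flips: (1,1)

Answer: B.....
.BB...
.WBB..
.WWW..
......
......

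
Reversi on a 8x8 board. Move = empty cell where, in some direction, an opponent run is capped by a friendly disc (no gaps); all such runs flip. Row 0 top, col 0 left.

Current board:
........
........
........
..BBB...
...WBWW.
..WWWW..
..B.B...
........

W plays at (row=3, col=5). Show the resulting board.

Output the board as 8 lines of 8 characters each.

Place W at (3,5); scan 8 dirs for brackets.
Dir NW: first cell '.' (not opp) -> no flip
Dir N: first cell '.' (not opp) -> no flip
Dir NE: first cell '.' (not opp) -> no flip
Dir W: opp run (3,4) (3,3) (3,2), next='.' -> no flip
Dir E: first cell '.' (not opp) -> no flip
Dir SW: opp run (4,4) capped by W -> flip
Dir S: first cell 'W' (not opp) -> no flip
Dir SE: first cell 'W' (not opp) -> no flip
All flips: (4,4)

Answer: ........
........
........
..BBBW..
...WWWW.
..WWWW..
..B.B...
........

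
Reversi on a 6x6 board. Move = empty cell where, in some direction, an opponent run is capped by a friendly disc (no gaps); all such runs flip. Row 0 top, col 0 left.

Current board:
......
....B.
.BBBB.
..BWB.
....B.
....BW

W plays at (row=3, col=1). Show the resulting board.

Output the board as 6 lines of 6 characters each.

Answer: ......
....B.
.BBBB.
.WWWB.
....B.
....BW

Derivation:
Place W at (3,1); scan 8 dirs for brackets.
Dir NW: first cell '.' (not opp) -> no flip
Dir N: opp run (2,1), next='.' -> no flip
Dir NE: opp run (2,2), next='.' -> no flip
Dir W: first cell '.' (not opp) -> no flip
Dir E: opp run (3,2) capped by W -> flip
Dir SW: first cell '.' (not opp) -> no flip
Dir S: first cell '.' (not opp) -> no flip
Dir SE: first cell '.' (not opp) -> no flip
All flips: (3,2)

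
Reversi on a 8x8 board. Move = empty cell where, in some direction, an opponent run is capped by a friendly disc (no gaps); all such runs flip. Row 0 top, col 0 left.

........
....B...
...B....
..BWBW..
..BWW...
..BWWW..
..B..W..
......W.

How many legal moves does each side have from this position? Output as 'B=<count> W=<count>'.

-- B to move --
(2,2): no bracket -> illegal
(2,4): flips 1 -> legal
(2,5): no bracket -> illegal
(2,6): flips 3 -> legal
(3,6): flips 1 -> legal
(4,5): flips 2 -> legal
(4,6): no bracket -> illegal
(5,6): flips 3 -> legal
(6,3): flips 3 -> legal
(6,4): flips 3 -> legal
(6,6): no bracket -> illegal
(6,7): no bracket -> illegal
(7,4): no bracket -> illegal
(7,5): no bracket -> illegal
(7,7): no bracket -> illegal
B mobility = 7
-- W to move --
(0,3): no bracket -> illegal
(0,4): no bracket -> illegal
(0,5): no bracket -> illegal
(1,2): no bracket -> illegal
(1,3): flips 1 -> legal
(1,5): no bracket -> illegal
(2,1): flips 1 -> legal
(2,2): no bracket -> illegal
(2,4): flips 1 -> legal
(2,5): flips 1 -> legal
(3,1): flips 2 -> legal
(4,1): flips 1 -> legal
(4,5): no bracket -> illegal
(5,1): flips 2 -> legal
(6,1): flips 1 -> legal
(6,3): no bracket -> illegal
(7,1): flips 1 -> legal
(7,2): no bracket -> illegal
(7,3): no bracket -> illegal
W mobility = 9

Answer: B=7 W=9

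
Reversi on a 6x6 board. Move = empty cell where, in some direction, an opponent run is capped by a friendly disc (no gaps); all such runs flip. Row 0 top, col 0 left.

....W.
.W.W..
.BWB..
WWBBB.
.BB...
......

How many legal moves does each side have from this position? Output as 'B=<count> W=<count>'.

Answer: B=5 W=9

Derivation:
-- B to move --
(0,0): flips 2 -> legal
(0,1): flips 1 -> legal
(0,2): no bracket -> illegal
(0,3): flips 1 -> legal
(0,5): no bracket -> illegal
(1,0): no bracket -> illegal
(1,2): flips 1 -> legal
(1,4): no bracket -> illegal
(1,5): no bracket -> illegal
(2,0): flips 1 -> legal
(2,4): no bracket -> illegal
(4,0): no bracket -> illegal
B mobility = 5
-- W to move --
(1,0): no bracket -> illegal
(1,2): flips 1 -> legal
(1,4): no bracket -> illegal
(2,0): flips 1 -> legal
(2,4): flips 1 -> legal
(2,5): no bracket -> illegal
(3,5): flips 3 -> legal
(4,0): no bracket -> illegal
(4,3): flips 2 -> legal
(4,4): flips 1 -> legal
(4,5): no bracket -> illegal
(5,0): no bracket -> illegal
(5,1): flips 1 -> legal
(5,2): flips 3 -> legal
(5,3): flips 1 -> legal
W mobility = 9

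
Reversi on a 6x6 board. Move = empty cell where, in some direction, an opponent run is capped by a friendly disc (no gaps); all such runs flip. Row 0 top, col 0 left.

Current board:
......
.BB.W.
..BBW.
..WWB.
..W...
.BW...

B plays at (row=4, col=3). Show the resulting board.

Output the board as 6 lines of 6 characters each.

Place B at (4,3); scan 8 dirs for brackets.
Dir NW: opp run (3,2), next='.' -> no flip
Dir N: opp run (3,3) capped by B -> flip
Dir NE: first cell 'B' (not opp) -> no flip
Dir W: opp run (4,2), next='.' -> no flip
Dir E: first cell '.' (not opp) -> no flip
Dir SW: opp run (5,2), next=edge -> no flip
Dir S: first cell '.' (not opp) -> no flip
Dir SE: first cell '.' (not opp) -> no flip
All flips: (3,3)

Answer: ......
.BB.W.
..BBW.
..WBB.
..WB..
.BW...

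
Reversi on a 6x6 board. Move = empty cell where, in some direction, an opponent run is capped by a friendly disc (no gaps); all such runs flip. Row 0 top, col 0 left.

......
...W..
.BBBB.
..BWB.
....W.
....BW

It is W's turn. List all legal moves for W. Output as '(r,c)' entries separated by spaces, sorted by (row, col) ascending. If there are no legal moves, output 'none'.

Answer: (1,1) (1,4) (1,5) (3,1) (3,5) (5,3)

Derivation:
(1,0): no bracket -> illegal
(1,1): flips 1 -> legal
(1,2): no bracket -> illegal
(1,4): flips 2 -> legal
(1,5): flips 1 -> legal
(2,0): no bracket -> illegal
(2,5): no bracket -> illegal
(3,0): no bracket -> illegal
(3,1): flips 2 -> legal
(3,5): flips 2 -> legal
(4,1): no bracket -> illegal
(4,2): no bracket -> illegal
(4,3): no bracket -> illegal
(4,5): no bracket -> illegal
(5,3): flips 1 -> legal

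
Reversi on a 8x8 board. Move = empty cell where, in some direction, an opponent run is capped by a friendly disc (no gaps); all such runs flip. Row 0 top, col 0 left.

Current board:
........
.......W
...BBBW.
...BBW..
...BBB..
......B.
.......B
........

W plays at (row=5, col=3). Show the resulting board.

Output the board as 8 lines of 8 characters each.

Answer: ........
.......W
...BBBW.
...BBW..
...BWB..
...W..B.
.......B
........

Derivation:
Place W at (5,3); scan 8 dirs for brackets.
Dir NW: first cell '.' (not opp) -> no flip
Dir N: opp run (4,3) (3,3) (2,3), next='.' -> no flip
Dir NE: opp run (4,4) capped by W -> flip
Dir W: first cell '.' (not opp) -> no flip
Dir E: first cell '.' (not opp) -> no flip
Dir SW: first cell '.' (not opp) -> no flip
Dir S: first cell '.' (not opp) -> no flip
Dir SE: first cell '.' (not opp) -> no flip
All flips: (4,4)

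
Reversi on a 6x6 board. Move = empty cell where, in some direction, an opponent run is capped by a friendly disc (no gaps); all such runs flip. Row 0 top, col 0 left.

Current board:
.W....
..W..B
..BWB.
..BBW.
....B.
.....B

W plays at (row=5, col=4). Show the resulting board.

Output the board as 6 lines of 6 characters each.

Answer: .W....
..W..B
..BWB.
..BBW.
....W.
....WB

Derivation:
Place W at (5,4); scan 8 dirs for brackets.
Dir NW: first cell '.' (not opp) -> no flip
Dir N: opp run (4,4) capped by W -> flip
Dir NE: first cell '.' (not opp) -> no flip
Dir W: first cell '.' (not opp) -> no flip
Dir E: opp run (5,5), next=edge -> no flip
Dir SW: edge -> no flip
Dir S: edge -> no flip
Dir SE: edge -> no flip
All flips: (4,4)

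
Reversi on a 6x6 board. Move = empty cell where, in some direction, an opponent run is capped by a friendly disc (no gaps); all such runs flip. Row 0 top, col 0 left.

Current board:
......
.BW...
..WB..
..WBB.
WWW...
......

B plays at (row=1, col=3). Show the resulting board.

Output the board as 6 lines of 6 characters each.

Answer: ......
.BBB..
..WB..
..WBB.
WWW...
......

Derivation:
Place B at (1,3); scan 8 dirs for brackets.
Dir NW: first cell '.' (not opp) -> no flip
Dir N: first cell '.' (not opp) -> no flip
Dir NE: first cell '.' (not opp) -> no flip
Dir W: opp run (1,2) capped by B -> flip
Dir E: first cell '.' (not opp) -> no flip
Dir SW: opp run (2,2), next='.' -> no flip
Dir S: first cell 'B' (not opp) -> no flip
Dir SE: first cell '.' (not opp) -> no flip
All flips: (1,2)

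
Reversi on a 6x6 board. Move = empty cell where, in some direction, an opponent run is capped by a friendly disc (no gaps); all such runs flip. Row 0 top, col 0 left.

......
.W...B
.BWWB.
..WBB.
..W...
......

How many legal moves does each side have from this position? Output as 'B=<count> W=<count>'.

Answer: B=7 W=8

Derivation:
-- B to move --
(0,0): flips 2 -> legal
(0,1): flips 1 -> legal
(0,2): no bracket -> illegal
(1,0): no bracket -> illegal
(1,2): flips 1 -> legal
(1,3): flips 1 -> legal
(1,4): no bracket -> illegal
(2,0): no bracket -> illegal
(3,1): flips 1 -> legal
(4,1): no bracket -> illegal
(4,3): flips 1 -> legal
(5,1): flips 1 -> legal
(5,2): no bracket -> illegal
(5,3): no bracket -> illegal
B mobility = 7
-- W to move --
(0,4): no bracket -> illegal
(0,5): no bracket -> illegal
(1,0): flips 1 -> legal
(1,2): no bracket -> illegal
(1,3): no bracket -> illegal
(1,4): no bracket -> illegal
(2,0): flips 1 -> legal
(2,5): flips 1 -> legal
(3,0): no bracket -> illegal
(3,1): flips 1 -> legal
(3,5): flips 2 -> legal
(4,3): flips 1 -> legal
(4,4): flips 1 -> legal
(4,5): flips 1 -> legal
W mobility = 8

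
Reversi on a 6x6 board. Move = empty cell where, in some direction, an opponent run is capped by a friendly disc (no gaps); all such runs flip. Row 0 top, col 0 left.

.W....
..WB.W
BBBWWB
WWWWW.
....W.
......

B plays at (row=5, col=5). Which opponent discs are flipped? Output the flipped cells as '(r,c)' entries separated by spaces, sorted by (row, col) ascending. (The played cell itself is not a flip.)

Answer: (3,3) (4,4)

Derivation:
Dir NW: opp run (4,4) (3,3) capped by B -> flip
Dir N: first cell '.' (not opp) -> no flip
Dir NE: edge -> no flip
Dir W: first cell '.' (not opp) -> no flip
Dir E: edge -> no flip
Dir SW: edge -> no flip
Dir S: edge -> no flip
Dir SE: edge -> no flip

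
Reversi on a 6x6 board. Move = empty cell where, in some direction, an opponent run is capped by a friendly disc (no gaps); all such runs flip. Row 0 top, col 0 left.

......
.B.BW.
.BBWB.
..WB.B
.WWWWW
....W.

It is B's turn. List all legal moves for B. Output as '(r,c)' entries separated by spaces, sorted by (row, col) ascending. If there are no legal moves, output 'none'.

Answer: (0,4) (1,5) (3,1) (5,1) (5,2) (5,3) (5,5)

Derivation:
(0,3): no bracket -> illegal
(0,4): flips 1 -> legal
(0,5): no bracket -> illegal
(1,2): no bracket -> illegal
(1,5): flips 1 -> legal
(2,5): no bracket -> illegal
(3,0): no bracket -> illegal
(3,1): flips 1 -> legal
(3,4): no bracket -> illegal
(4,0): no bracket -> illegal
(5,0): no bracket -> illegal
(5,1): flips 1 -> legal
(5,2): flips 2 -> legal
(5,3): flips 2 -> legal
(5,5): flips 2 -> legal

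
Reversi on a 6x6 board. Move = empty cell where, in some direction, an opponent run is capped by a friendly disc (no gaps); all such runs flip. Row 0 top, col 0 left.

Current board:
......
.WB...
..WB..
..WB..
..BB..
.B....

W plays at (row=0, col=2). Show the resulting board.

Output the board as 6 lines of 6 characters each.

Answer: ..W...
.WW...
..WB..
..WB..
..BB..
.B....

Derivation:
Place W at (0,2); scan 8 dirs for brackets.
Dir NW: edge -> no flip
Dir N: edge -> no flip
Dir NE: edge -> no flip
Dir W: first cell '.' (not opp) -> no flip
Dir E: first cell '.' (not opp) -> no flip
Dir SW: first cell 'W' (not opp) -> no flip
Dir S: opp run (1,2) capped by W -> flip
Dir SE: first cell '.' (not opp) -> no flip
All flips: (1,2)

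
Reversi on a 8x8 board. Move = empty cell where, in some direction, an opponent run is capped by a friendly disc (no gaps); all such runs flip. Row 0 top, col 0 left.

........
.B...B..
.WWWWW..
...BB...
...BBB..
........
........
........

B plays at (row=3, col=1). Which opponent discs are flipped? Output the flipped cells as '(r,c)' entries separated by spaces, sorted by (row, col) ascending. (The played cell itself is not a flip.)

Answer: (2,1)

Derivation:
Dir NW: first cell '.' (not opp) -> no flip
Dir N: opp run (2,1) capped by B -> flip
Dir NE: opp run (2,2), next='.' -> no flip
Dir W: first cell '.' (not opp) -> no flip
Dir E: first cell '.' (not opp) -> no flip
Dir SW: first cell '.' (not opp) -> no flip
Dir S: first cell '.' (not opp) -> no flip
Dir SE: first cell '.' (not opp) -> no flip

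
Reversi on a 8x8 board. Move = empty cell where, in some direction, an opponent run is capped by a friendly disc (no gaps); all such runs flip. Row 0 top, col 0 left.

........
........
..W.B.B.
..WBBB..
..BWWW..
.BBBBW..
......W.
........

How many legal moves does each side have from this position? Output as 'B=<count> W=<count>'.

-- B to move --
(1,1): flips 1 -> legal
(1,2): flips 2 -> legal
(1,3): no bracket -> illegal
(2,1): flips 2 -> legal
(2,3): no bracket -> illegal
(3,1): flips 1 -> legal
(3,6): flips 1 -> legal
(4,1): no bracket -> illegal
(4,6): flips 3 -> legal
(5,6): flips 2 -> legal
(5,7): no bracket -> illegal
(6,4): no bracket -> illegal
(6,5): flips 2 -> legal
(6,7): no bracket -> illegal
(7,5): no bracket -> illegal
(7,6): no bracket -> illegal
(7,7): flips 3 -> legal
B mobility = 9
-- W to move --
(1,3): no bracket -> illegal
(1,4): flips 2 -> legal
(1,5): no bracket -> illegal
(1,6): no bracket -> illegal
(1,7): flips 2 -> legal
(2,3): flips 2 -> legal
(2,5): flips 2 -> legal
(2,7): no bracket -> illegal
(3,1): no bracket -> illegal
(3,6): flips 3 -> legal
(3,7): no bracket -> illegal
(4,0): no bracket -> illegal
(4,1): flips 1 -> legal
(4,6): no bracket -> illegal
(5,0): flips 4 -> legal
(6,0): no bracket -> illegal
(6,1): flips 1 -> legal
(6,2): flips 3 -> legal
(6,3): flips 2 -> legal
(6,4): flips 1 -> legal
(6,5): flips 1 -> legal
W mobility = 12

Answer: B=9 W=12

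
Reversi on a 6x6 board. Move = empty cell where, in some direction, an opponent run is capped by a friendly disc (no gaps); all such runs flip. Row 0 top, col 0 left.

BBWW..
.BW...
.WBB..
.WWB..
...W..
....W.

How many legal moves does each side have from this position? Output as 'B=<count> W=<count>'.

-- B to move --
(0,4): flips 2 -> legal
(1,0): no bracket -> illegal
(1,3): flips 1 -> legal
(1,4): no bracket -> illegal
(2,0): flips 1 -> legal
(3,0): flips 2 -> legal
(3,4): no bracket -> illegal
(4,0): flips 1 -> legal
(4,1): flips 3 -> legal
(4,2): flips 1 -> legal
(4,4): no bracket -> illegal
(4,5): no bracket -> illegal
(5,2): no bracket -> illegal
(5,3): flips 1 -> legal
(5,5): no bracket -> illegal
B mobility = 8
-- W to move --
(1,0): flips 1 -> legal
(1,3): flips 3 -> legal
(1,4): flips 1 -> legal
(2,0): flips 1 -> legal
(2,4): flips 2 -> legal
(3,4): flips 2 -> legal
(4,2): no bracket -> illegal
(4,4): no bracket -> illegal
W mobility = 6

Answer: B=8 W=6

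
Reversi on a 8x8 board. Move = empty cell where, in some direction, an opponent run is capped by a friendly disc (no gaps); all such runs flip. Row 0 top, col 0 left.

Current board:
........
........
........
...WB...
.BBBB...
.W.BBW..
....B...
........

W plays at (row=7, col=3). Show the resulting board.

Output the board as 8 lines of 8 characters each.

Answer: ........
........
........
...WB...
.BBBB...
.W.BBW..
....W...
...W....

Derivation:
Place W at (7,3); scan 8 dirs for brackets.
Dir NW: first cell '.' (not opp) -> no flip
Dir N: first cell '.' (not opp) -> no flip
Dir NE: opp run (6,4) capped by W -> flip
Dir W: first cell '.' (not opp) -> no flip
Dir E: first cell '.' (not opp) -> no flip
Dir SW: edge -> no flip
Dir S: edge -> no flip
Dir SE: edge -> no flip
All flips: (6,4)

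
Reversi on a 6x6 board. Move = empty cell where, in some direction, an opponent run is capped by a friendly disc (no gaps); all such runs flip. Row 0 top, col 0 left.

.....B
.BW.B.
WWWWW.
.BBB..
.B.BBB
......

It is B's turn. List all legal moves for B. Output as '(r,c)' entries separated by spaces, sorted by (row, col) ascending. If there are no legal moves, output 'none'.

(0,1): no bracket -> illegal
(0,2): flips 2 -> legal
(0,3): no bracket -> illegal
(1,0): flips 1 -> legal
(1,3): flips 3 -> legal
(1,5): flips 1 -> legal
(2,5): no bracket -> illegal
(3,0): no bracket -> illegal
(3,4): flips 1 -> legal
(3,5): no bracket -> illegal

Answer: (0,2) (1,0) (1,3) (1,5) (3,4)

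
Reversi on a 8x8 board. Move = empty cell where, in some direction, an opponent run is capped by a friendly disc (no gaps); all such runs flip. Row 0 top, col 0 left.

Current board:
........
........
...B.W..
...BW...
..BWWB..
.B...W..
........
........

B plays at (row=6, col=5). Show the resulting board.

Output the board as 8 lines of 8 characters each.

Answer: ........
........
...B.W..
...BW...
..BWWB..
.B...B..
.....B..
........

Derivation:
Place B at (6,5); scan 8 dirs for brackets.
Dir NW: first cell '.' (not opp) -> no flip
Dir N: opp run (5,5) capped by B -> flip
Dir NE: first cell '.' (not opp) -> no flip
Dir W: first cell '.' (not opp) -> no flip
Dir E: first cell '.' (not opp) -> no flip
Dir SW: first cell '.' (not opp) -> no flip
Dir S: first cell '.' (not opp) -> no flip
Dir SE: first cell '.' (not opp) -> no flip
All flips: (5,5)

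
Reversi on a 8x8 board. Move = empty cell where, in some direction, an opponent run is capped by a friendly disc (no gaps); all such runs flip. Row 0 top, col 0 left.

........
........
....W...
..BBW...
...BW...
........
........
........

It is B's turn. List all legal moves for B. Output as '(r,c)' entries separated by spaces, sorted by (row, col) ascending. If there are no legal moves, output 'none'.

(1,3): no bracket -> illegal
(1,4): no bracket -> illegal
(1,5): flips 1 -> legal
(2,3): no bracket -> illegal
(2,5): flips 1 -> legal
(3,5): flips 1 -> legal
(4,5): flips 1 -> legal
(5,3): no bracket -> illegal
(5,4): no bracket -> illegal
(5,5): flips 1 -> legal

Answer: (1,5) (2,5) (3,5) (4,5) (5,5)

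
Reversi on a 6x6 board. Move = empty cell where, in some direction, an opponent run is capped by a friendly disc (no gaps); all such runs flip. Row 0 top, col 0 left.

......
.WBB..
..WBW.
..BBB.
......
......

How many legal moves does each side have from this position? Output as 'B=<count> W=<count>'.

Answer: B=8 W=5

Derivation:
-- B to move --
(0,0): flips 2 -> legal
(0,1): no bracket -> illegal
(0,2): no bracket -> illegal
(1,0): flips 1 -> legal
(1,4): flips 1 -> legal
(1,5): flips 1 -> legal
(2,0): no bracket -> illegal
(2,1): flips 1 -> legal
(2,5): flips 1 -> legal
(3,1): flips 1 -> legal
(3,5): flips 1 -> legal
B mobility = 8
-- W to move --
(0,1): no bracket -> illegal
(0,2): flips 2 -> legal
(0,3): no bracket -> illegal
(0,4): flips 1 -> legal
(1,4): flips 2 -> legal
(2,1): no bracket -> illegal
(2,5): no bracket -> illegal
(3,1): no bracket -> illegal
(3,5): no bracket -> illegal
(4,1): no bracket -> illegal
(4,2): flips 2 -> legal
(4,3): no bracket -> illegal
(4,4): flips 2 -> legal
(4,5): no bracket -> illegal
W mobility = 5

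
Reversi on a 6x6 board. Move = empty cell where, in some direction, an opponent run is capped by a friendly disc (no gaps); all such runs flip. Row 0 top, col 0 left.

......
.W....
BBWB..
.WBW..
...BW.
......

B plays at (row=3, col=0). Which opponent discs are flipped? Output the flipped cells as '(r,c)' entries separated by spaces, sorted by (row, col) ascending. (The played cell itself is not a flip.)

Dir NW: edge -> no flip
Dir N: first cell 'B' (not opp) -> no flip
Dir NE: first cell 'B' (not opp) -> no flip
Dir W: edge -> no flip
Dir E: opp run (3,1) capped by B -> flip
Dir SW: edge -> no flip
Dir S: first cell '.' (not opp) -> no flip
Dir SE: first cell '.' (not opp) -> no flip

Answer: (3,1)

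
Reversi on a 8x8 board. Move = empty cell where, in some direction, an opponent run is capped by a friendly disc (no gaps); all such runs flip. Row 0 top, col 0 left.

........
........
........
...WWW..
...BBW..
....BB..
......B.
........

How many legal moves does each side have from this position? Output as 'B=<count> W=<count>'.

-- B to move --
(2,2): flips 1 -> legal
(2,3): flips 1 -> legal
(2,4): flips 1 -> legal
(2,5): flips 3 -> legal
(2,6): flips 1 -> legal
(3,2): no bracket -> illegal
(3,6): flips 1 -> legal
(4,2): no bracket -> illegal
(4,6): flips 1 -> legal
(5,6): no bracket -> illegal
B mobility = 7
-- W to move --
(3,2): no bracket -> illegal
(4,2): flips 2 -> legal
(4,6): no bracket -> illegal
(5,2): flips 1 -> legal
(5,3): flips 2 -> legal
(5,6): no bracket -> illegal
(5,7): no bracket -> illegal
(6,3): flips 1 -> legal
(6,4): flips 2 -> legal
(6,5): flips 1 -> legal
(6,7): no bracket -> illegal
(7,5): no bracket -> illegal
(7,6): no bracket -> illegal
(7,7): flips 3 -> legal
W mobility = 7

Answer: B=7 W=7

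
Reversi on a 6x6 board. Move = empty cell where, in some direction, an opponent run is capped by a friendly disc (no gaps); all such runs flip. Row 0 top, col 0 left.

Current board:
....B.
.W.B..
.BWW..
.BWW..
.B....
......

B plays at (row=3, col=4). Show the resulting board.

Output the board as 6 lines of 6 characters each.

Answer: ....B.
.W.B..
.BWW..
.BBBB.
.B....
......

Derivation:
Place B at (3,4); scan 8 dirs for brackets.
Dir NW: opp run (2,3), next='.' -> no flip
Dir N: first cell '.' (not opp) -> no flip
Dir NE: first cell '.' (not opp) -> no flip
Dir W: opp run (3,3) (3,2) capped by B -> flip
Dir E: first cell '.' (not opp) -> no flip
Dir SW: first cell '.' (not opp) -> no flip
Dir S: first cell '.' (not opp) -> no flip
Dir SE: first cell '.' (not opp) -> no flip
All flips: (3,2) (3,3)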